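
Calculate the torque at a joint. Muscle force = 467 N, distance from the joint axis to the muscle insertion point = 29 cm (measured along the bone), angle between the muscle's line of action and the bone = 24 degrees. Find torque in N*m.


Torque = F * d * sin(theta)   (moment arm = d*sin(theta))
d = 29 cm = 0.29 m
Torque = 467 * 0.29 * sin(24)
Torque = 55.08 N*m


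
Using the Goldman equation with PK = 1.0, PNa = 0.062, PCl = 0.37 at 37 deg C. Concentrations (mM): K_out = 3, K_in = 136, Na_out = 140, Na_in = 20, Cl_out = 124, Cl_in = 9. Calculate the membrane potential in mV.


Vm = (RT/F)*ln((PK*Ko + PNa*Nao + PCl*Cli)/(PK*Ki + PNa*Nai + PCl*Clo))
Numer = 15.01, Denom = 183.12
Vm = -66.85 mV


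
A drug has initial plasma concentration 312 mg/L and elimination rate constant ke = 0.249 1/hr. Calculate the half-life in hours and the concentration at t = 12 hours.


t_half = ln(2) / ke = 0.693147 / 0.249 = 2.784 hr
C(t) = C0 * exp(-ke*t) = 312 * exp(-0.249*12)
C(12) = 15.72 mg/L


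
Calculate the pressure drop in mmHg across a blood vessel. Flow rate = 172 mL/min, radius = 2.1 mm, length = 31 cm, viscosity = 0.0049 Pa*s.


dP = 8*mu*L*Q / (pi*r^4)
Q = 172 mL/min = 2.86667e-06 m^3/s
dP = 570.162 Pa = 570.162 / 133.322 mmHg = 4.277 mmHg


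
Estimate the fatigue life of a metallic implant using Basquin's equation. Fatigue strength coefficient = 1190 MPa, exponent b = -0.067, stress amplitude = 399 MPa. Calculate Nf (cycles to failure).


sigma_a = sigma_f' * (2Nf)^b
2Nf = (sigma_a/sigma_f')^(1/b)
2Nf = (399/1190)^(1/-0.067)
2Nf = 12111418
Nf = 6.0557e+06


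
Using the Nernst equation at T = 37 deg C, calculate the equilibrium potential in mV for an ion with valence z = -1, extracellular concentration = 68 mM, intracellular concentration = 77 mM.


E = (RT/(zF)) * ln(C_out/C_in)
T = 37 + 273.15 = 310.15 K
E = (8.314 * 310.15 / (-1 * 96485)) * ln(68/77)
E = 3.322 mV


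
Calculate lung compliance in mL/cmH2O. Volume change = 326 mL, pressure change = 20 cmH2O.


C = dV / dP
C = 326 / 20
C = 16.3 mL/cmH2O


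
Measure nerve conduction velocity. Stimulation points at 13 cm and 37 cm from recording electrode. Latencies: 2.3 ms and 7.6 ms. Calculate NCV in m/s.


Distance = (37 - 13) / 100 = 0.24 m
dt = (7.6 - 2.3) / 1000 = 0.0053 s
NCV = dist / dt = 45.28 m/s


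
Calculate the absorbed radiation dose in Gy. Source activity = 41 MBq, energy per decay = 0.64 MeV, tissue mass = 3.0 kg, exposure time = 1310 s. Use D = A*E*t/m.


A = 41 MBq = 4.1000e+07 Bq
E = 0.64 MeV = 1.02528e-13 J
D = A*E*t/m = 4.1000e+07*1.02528e-13*1310/3.0
D = 0.001836 Gy


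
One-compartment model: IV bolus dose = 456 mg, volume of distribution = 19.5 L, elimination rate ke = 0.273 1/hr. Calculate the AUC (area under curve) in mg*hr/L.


C0 = Dose/Vd = 456/19.5 = 23.3846 mg/L
AUC = C0/ke = 23.3846/0.273
AUC = 85.66 mg*hr/L


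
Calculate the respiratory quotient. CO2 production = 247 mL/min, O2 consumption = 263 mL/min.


RQ = VCO2 / VO2
RQ = 247 / 263
RQ = 0.9392


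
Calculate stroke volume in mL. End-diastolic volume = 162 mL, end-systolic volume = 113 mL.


SV = EDV - ESV
SV = 162 - 113
SV = 49 mL


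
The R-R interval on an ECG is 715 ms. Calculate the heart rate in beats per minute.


HR = 60 / RR_interval(s)
RR = 715 ms = 0.715 s
HR = 60 / 0.715 = 83.92 bpm


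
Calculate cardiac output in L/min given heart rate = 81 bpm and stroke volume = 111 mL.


CO = HR * SV
CO = 81 * 111 / 1000
CO = 8.991 L/min


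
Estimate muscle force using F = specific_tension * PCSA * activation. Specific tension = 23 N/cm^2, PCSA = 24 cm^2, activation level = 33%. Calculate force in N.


F = sigma * PCSA * activation
F = 23 * 24 * 0.33
F = 182.2 N


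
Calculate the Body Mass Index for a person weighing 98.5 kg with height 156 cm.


BMI = weight / height^2
height = 156 cm = 1.56 m
BMI = 98.5 / 1.56^2
BMI = 40.48 kg/m^2


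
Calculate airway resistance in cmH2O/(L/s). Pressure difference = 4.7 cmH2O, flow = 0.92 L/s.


R = dP / flow
R = 4.7 / 0.92
R = 5.109 cmH2O/(L/s)


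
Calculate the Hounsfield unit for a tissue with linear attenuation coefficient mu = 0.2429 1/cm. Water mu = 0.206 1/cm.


HU = ((mu_tissue - mu_water) / mu_water) * 1000
HU = ((0.2429 - 0.206) / 0.206) * 1000
HU = 179.1


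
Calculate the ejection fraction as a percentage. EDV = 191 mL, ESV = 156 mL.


SV = EDV - ESV = 191 - 156 = 35 mL
EF = SV/EDV * 100 = 35/191 * 100
EF = 18.32%


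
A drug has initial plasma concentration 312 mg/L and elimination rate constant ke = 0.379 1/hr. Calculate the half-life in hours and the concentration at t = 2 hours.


t_half = ln(2) / ke = 0.693147 / 0.379 = 1.829 hr
C(t) = C0 * exp(-ke*t) = 312 * exp(-0.379*2)
C(2) = 146.2 mg/L


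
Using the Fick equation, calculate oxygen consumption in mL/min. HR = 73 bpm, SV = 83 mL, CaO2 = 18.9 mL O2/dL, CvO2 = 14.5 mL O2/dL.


CO = HR*SV = 73*83/1000 = 6.059 L/min
a-v O2 diff = 18.9 - 14.5 = 4.4 mL/dL
VO2 = CO * (CaO2-CvO2) * 10 dL/L
VO2 = 6.059 * 4.4 * 10
VO2 = 266.6 mL/min


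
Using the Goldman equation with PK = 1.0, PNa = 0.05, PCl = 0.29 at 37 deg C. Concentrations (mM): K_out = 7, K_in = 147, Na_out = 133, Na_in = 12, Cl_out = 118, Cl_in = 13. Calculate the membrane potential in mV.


Vm = (RT/F)*ln((PK*Ko + PNa*Nao + PCl*Cli)/(PK*Ki + PNa*Nai + PCl*Clo))
Numer = 17.42, Denom = 181.82
Vm = -62.68 mV


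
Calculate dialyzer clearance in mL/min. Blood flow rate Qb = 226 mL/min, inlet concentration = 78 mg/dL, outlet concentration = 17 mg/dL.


K = Qb * (Cb_in - Cb_out) / Cb_in
K = 226 * (78 - 17) / 78
K = 176.7 mL/min


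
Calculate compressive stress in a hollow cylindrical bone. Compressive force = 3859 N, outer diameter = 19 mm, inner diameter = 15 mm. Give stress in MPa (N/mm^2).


A = pi*(r_o^2 - r_i^2)
r_o = 9.5 mm, r_i = 7.5 mm
A = 106.814 mm^2
sigma = F/A = 3859 / 106.814
sigma = 36.13 MPa


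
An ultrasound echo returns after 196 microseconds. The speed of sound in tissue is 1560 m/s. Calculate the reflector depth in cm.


depth = c * t / 2
t = 196 us = 1.9600e-04 s
depth = 1560 * 1.9600e-04 / 2
depth = 0.15288 m = 15.288 cm


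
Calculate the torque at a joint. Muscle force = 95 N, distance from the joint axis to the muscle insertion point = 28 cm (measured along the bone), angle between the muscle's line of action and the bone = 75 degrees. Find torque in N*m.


Torque = F * d * sin(theta)   (moment arm = d*sin(theta))
d = 28 cm = 0.28 m
Torque = 95 * 0.28 * sin(75)
Torque = 25.69 N*m


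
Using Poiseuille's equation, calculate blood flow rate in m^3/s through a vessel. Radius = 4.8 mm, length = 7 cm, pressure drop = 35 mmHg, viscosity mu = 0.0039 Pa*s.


Q = pi*r^4*dP / (8*mu*L)
r = 0.0048 m, L = 0.07 m
dP = 35 mmHg = 4666.27 Pa
Q = 0.003563 m^3/s


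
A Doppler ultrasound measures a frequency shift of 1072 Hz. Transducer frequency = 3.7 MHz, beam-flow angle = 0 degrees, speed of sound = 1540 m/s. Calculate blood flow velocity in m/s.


v = fd * c / (2 * f0 * cos(theta))
v = 1072 * 1540 / (2 * 3.7000e+06 * cos(0))
v = 0.2231 m/s


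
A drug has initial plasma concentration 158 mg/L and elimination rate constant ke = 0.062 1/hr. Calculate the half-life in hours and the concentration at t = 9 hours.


t_half = ln(2) / ke = 0.693147 / 0.062 = 11.18 hr
C(t) = C0 * exp(-ke*t) = 158 * exp(-0.062*9)
C(9) = 90.43 mg/L


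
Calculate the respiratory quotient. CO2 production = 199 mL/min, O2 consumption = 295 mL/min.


RQ = VCO2 / VO2
RQ = 199 / 295
RQ = 0.6746


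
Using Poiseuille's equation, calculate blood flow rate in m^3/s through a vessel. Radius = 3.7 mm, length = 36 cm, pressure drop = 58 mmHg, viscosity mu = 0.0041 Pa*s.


Q = pi*r^4*dP / (8*mu*L)
r = 0.0037 m, L = 0.36 m
dP = 58 mmHg = 7732.676 Pa
Q = 3.8558e-04 m^3/s


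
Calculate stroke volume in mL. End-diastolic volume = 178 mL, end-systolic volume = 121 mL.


SV = EDV - ESV
SV = 178 - 121
SV = 57 mL


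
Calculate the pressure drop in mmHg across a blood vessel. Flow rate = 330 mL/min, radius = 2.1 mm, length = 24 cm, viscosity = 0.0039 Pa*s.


dP = 8*mu*L*Q / (pi*r^4)
Q = 330 mL/min = 5.5e-06 m^3/s
dP = 674.065 Pa = 674.065 / 133.322 mmHg = 5.056 mmHg


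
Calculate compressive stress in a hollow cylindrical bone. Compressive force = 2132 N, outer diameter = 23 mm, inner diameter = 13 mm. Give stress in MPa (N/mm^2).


A = pi*(r_o^2 - r_i^2)
r_o = 11.5 mm, r_i = 6.5 mm
A = 282.743 mm^2
sigma = F/A = 2132 / 282.743
sigma = 7.54 MPa


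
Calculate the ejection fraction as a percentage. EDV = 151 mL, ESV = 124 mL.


SV = EDV - ESV = 151 - 124 = 27 mL
EF = SV/EDV * 100 = 27/151 * 100
EF = 17.88%


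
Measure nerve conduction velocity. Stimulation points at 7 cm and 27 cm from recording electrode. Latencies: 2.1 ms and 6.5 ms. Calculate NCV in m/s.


Distance = (27 - 7) / 100 = 0.2 m
dt = (6.5 - 2.1) / 1000 = 0.0044 s
NCV = dist / dt = 45.45 m/s


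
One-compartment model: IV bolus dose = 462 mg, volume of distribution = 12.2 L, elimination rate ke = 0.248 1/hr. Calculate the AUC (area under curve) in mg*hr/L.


C0 = Dose/Vd = 462/12.2 = 37.8689 mg/L
AUC = C0/ke = 37.8689/0.248
AUC = 152.7 mg*hr/L


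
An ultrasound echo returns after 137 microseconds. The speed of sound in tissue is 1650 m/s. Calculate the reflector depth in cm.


depth = c * t / 2
t = 137 us = 1.3700e-04 s
depth = 1650 * 1.3700e-04 / 2
depth = 0.113025 m = 11.3025 cm


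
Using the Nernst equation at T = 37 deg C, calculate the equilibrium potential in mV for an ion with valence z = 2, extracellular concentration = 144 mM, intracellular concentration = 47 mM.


E = (RT/(zF)) * ln(C_out/C_in)
T = 37 + 273.15 = 310.15 K
E = (8.314 * 310.15 / (2 * 96485)) * ln(144/47)
E = 14.96 mV


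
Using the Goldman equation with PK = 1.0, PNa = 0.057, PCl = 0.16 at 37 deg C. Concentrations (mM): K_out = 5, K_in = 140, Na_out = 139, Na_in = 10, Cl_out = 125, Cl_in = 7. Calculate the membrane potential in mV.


Vm = (RT/F)*ln((PK*Ko + PNa*Nao + PCl*Cli)/(PK*Ki + PNa*Nai + PCl*Clo))
Numer = 14.043, Denom = 160.57
Vm = -65.12 mV


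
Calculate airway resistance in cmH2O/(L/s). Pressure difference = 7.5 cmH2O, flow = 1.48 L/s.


R = dP / flow
R = 7.5 / 1.48
R = 5.068 cmH2O/(L/s)


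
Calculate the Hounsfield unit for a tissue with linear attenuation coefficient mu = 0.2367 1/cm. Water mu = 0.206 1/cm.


HU = ((mu_tissue - mu_water) / mu_water) * 1000
HU = ((0.2367 - 0.206) / 0.206) * 1000
HU = 149


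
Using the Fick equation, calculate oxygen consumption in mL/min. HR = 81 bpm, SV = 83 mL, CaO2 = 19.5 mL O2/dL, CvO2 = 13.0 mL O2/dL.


CO = HR*SV = 81*83/1000 = 6.723 L/min
a-v O2 diff = 19.5 - 13.0 = 6.5 mL/dL
VO2 = CO * (CaO2-CvO2) * 10 dL/L
VO2 = 6.723 * 6.5 * 10
VO2 = 437 mL/min


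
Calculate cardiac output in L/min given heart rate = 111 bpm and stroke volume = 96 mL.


CO = HR * SV
CO = 111 * 96 / 1000
CO = 10.66 L/min


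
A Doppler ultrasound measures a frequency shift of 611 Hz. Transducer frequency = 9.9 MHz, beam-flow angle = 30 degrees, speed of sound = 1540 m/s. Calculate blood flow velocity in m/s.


v = fd * c / (2 * f0 * cos(theta))
v = 611 * 1540 / (2 * 9.9000e+06 * cos(30))
v = 0.05487 m/s


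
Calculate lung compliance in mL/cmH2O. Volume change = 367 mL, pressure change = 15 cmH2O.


C = dV / dP
C = 367 / 15
C = 24.47 mL/cmH2O


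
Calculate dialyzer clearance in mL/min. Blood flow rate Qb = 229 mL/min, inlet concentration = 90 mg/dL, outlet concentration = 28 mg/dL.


K = Qb * (Cb_in - Cb_out) / Cb_in
K = 229 * (90 - 28) / 90
K = 157.8 mL/min


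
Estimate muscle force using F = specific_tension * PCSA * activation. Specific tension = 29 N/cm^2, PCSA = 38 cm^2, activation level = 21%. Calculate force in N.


F = sigma * PCSA * activation
F = 29 * 38 * 0.21
F = 231.4 N


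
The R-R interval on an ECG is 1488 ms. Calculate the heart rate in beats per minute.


HR = 60 / RR_interval(s)
RR = 1488 ms = 1.488 s
HR = 60 / 1.488 = 40.32 bpm


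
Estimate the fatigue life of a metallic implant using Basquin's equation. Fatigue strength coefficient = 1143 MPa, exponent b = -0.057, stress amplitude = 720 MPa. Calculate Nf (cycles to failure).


sigma_a = sigma_f' * (2Nf)^b
2Nf = (sigma_a/sigma_f')^(1/b)
2Nf = (720/1143)^(1/-0.057)
2Nf = 3321.1889
Nf = 1661


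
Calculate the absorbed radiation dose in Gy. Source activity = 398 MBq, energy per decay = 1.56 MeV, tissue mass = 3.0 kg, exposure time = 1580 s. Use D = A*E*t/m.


A = 398 MBq = 3.9800e+08 Bq
E = 1.56 MeV = 2.49912e-13 J
D = A*E*t/m = 3.9800e+08*2.49912e-13*1580/3.0
D = 0.05238 Gy


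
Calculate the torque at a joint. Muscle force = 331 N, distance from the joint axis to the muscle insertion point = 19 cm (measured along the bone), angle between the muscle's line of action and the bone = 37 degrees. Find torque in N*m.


Torque = F * d * sin(theta)   (moment arm = d*sin(theta))
d = 19 cm = 0.19 m
Torque = 331 * 0.19 * sin(37)
Torque = 37.85 N*m


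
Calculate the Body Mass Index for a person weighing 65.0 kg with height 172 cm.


BMI = weight / height^2
height = 172 cm = 1.72 m
BMI = 65.0 / 1.72^2
BMI = 21.97 kg/m^2


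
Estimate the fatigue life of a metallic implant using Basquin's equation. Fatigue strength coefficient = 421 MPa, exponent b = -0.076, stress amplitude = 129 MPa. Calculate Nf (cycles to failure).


sigma_a = sigma_f' * (2Nf)^b
2Nf = (sigma_a/sigma_f')^(1/b)
2Nf = (129/421)^(1/-0.076)
2Nf = 5742623.4
Nf = 2.8713e+06


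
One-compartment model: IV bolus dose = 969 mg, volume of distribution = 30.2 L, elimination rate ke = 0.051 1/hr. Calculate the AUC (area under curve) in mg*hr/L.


C0 = Dose/Vd = 969/30.2 = 32.0861 mg/L
AUC = C0/ke = 32.0861/0.051
AUC = 629.1 mg*hr/L


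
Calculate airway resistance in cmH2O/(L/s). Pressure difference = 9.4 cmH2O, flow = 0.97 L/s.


R = dP / flow
R = 9.4 / 0.97
R = 9.691 cmH2O/(L/s)


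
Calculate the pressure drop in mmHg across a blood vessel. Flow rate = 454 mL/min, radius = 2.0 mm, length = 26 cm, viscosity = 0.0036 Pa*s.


dP = 8*mu*L*Q / (pi*r^4)
Q = 454 mL/min = 7.56667e-06 m^3/s
dP = 1127.2 Pa = 1127.2 / 133.322 mmHg = 8.455 mmHg


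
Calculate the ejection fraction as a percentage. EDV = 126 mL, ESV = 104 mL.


SV = EDV - ESV = 126 - 104 = 22 mL
EF = SV/EDV * 100 = 22/126 * 100
EF = 17.46%


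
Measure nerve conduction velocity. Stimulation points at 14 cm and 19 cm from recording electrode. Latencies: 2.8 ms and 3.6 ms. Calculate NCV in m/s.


Distance = (19 - 14) / 100 = 0.05 m
dt = (3.6 - 2.8) / 1000 = 8.0000e-04 s
NCV = dist / dt = 62.5 m/s


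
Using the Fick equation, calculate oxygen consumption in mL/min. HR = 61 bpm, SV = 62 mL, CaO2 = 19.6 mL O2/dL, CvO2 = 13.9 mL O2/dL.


CO = HR*SV = 61*62/1000 = 3.782 L/min
a-v O2 diff = 19.6 - 13.9 = 5.7 mL/dL
VO2 = CO * (CaO2-CvO2) * 10 dL/L
VO2 = 3.782 * 5.7 * 10
VO2 = 215.6 mL/min


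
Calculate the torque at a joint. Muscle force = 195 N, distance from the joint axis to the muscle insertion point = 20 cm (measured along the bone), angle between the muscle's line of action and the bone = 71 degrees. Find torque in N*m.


Torque = F * d * sin(theta)   (moment arm = d*sin(theta))
d = 20 cm = 0.2 m
Torque = 195 * 0.2 * sin(71)
Torque = 36.88 N*m


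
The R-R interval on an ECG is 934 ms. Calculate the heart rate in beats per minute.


HR = 60 / RR_interval(s)
RR = 934 ms = 0.934 s
HR = 60 / 0.934 = 64.24 bpm


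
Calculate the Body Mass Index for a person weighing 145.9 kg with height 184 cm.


BMI = weight / height^2
height = 184 cm = 1.84 m
BMI = 145.9 / 1.84^2
BMI = 43.09 kg/m^2


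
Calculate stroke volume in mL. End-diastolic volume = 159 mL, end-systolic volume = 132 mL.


SV = EDV - ESV
SV = 159 - 132
SV = 27 mL


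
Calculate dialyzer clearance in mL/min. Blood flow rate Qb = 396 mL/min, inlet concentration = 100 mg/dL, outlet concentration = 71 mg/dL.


K = Qb * (Cb_in - Cb_out) / Cb_in
K = 396 * (100 - 71) / 100
K = 114.8 mL/min


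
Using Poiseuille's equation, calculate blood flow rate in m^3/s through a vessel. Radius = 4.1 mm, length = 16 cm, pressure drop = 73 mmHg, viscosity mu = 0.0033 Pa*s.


Q = pi*r^4*dP / (8*mu*L)
r = 0.0041 m, L = 0.16 m
dP = 73 mmHg = 9732.506 Pa
Q = 0.002045 m^3/s


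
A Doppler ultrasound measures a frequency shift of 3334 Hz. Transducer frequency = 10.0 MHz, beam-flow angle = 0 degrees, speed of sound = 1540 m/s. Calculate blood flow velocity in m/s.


v = fd * c / (2 * f0 * cos(theta))
v = 3334 * 1540 / (2 * 1.0000e+07 * cos(0))
v = 0.2567 m/s


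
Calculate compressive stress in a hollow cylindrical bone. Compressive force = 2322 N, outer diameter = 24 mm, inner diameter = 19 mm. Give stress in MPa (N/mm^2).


A = pi*(r_o^2 - r_i^2)
r_o = 12 mm, r_i = 9.5 mm
A = 168.861 mm^2
sigma = F/A = 2322 / 168.861
sigma = 13.75 MPa


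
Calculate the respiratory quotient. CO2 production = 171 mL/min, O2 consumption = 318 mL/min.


RQ = VCO2 / VO2
RQ = 171 / 318
RQ = 0.5377


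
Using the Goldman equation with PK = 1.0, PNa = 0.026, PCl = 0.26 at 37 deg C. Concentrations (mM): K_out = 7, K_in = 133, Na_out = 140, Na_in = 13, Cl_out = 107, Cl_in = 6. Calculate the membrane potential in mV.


Vm = (RT/F)*ln((PK*Ko + PNa*Nao + PCl*Cli)/(PK*Ki + PNa*Nai + PCl*Clo))
Numer = 12.2, Denom = 161.158
Vm = -68.98 mV


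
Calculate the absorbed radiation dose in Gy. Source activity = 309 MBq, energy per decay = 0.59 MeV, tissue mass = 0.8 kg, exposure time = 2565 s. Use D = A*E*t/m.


A = 309 MBq = 3.0900e+08 Bq
E = 0.59 MeV = 9.4518e-14 J
D = A*E*t/m = 3.0900e+08*9.4518e-14*2565/0.8
D = 0.09364 Gy


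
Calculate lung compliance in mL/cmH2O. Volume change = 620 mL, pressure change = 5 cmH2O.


C = dV / dP
C = 620 / 5
C = 124 mL/cmH2O


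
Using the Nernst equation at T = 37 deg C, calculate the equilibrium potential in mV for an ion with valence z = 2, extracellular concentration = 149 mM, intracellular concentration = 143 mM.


E = (RT/(zF)) * ln(C_out/C_in)
T = 37 + 273.15 = 310.15 K
E = (8.314 * 310.15 / (2 * 96485)) * ln(149/143)
E = 0.5492 mV


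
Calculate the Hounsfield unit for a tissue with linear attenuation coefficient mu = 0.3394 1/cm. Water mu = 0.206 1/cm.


HU = ((mu_tissue - mu_water) / mu_water) * 1000
HU = ((0.3394 - 0.206) / 0.206) * 1000
HU = 647.6


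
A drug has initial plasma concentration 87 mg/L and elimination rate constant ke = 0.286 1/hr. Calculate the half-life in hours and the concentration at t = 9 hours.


t_half = ln(2) / ke = 0.693147 / 0.286 = 2.424 hr
C(t) = C0 * exp(-ke*t) = 87 * exp(-0.286*9)
C(9) = 6.632 mg/L


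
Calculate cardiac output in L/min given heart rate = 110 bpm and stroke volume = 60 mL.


CO = HR * SV
CO = 110 * 60 / 1000
CO = 6.6 L/min


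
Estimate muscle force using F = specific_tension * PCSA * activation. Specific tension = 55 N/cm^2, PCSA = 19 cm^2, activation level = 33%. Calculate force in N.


F = sigma * PCSA * activation
F = 55 * 19 * 0.33
F = 344.9 N


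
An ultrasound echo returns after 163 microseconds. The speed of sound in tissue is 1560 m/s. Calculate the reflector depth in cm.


depth = c * t / 2
t = 163 us = 1.6300e-04 s
depth = 1560 * 1.6300e-04 / 2
depth = 0.12714 m = 12.714 cm


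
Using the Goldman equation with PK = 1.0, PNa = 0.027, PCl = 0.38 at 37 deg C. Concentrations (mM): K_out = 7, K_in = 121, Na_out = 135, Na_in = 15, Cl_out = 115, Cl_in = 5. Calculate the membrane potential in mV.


Vm = (RT/F)*ln((PK*Ko + PNa*Nao + PCl*Cli)/(PK*Ki + PNa*Nai + PCl*Clo))
Numer = 12.545, Denom = 165.105
Vm = -68.88 mV


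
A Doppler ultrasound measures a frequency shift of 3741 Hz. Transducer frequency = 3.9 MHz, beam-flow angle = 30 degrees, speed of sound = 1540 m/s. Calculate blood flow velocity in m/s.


v = fd * c / (2 * f0 * cos(theta))
v = 3741 * 1540 / (2 * 3.9000e+06 * cos(30))
v = 0.8529 m/s


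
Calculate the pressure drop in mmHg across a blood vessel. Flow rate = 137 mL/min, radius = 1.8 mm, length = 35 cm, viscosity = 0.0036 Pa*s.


dP = 8*mu*L*Q / (pi*r^4)
Q = 137 mL/min = 2.28333e-06 m^3/s
dP = 697.894 Pa = 697.894 / 133.322 mmHg = 5.235 mmHg


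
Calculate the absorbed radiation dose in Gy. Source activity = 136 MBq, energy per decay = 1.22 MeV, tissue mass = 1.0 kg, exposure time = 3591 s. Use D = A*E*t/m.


A = 136 MBq = 1.3600e+08 Bq
E = 1.22 MeV = 1.95444e-13 J
D = A*E*t/m = 1.3600e+08*1.95444e-13*3591/1.0
D = 0.09545 Gy


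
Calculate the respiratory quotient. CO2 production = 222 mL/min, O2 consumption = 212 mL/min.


RQ = VCO2 / VO2
RQ = 222 / 212
RQ = 1.047


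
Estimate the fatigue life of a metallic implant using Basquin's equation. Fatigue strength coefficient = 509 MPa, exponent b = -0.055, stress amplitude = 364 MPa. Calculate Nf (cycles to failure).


sigma_a = sigma_f' * (2Nf)^b
2Nf = (sigma_a/sigma_f')^(1/b)
2Nf = (364/509)^(1/-0.055)
2Nf = 444.19216
Nf = 222.1


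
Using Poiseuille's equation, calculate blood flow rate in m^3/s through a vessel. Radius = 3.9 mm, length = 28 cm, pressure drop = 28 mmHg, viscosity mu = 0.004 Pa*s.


Q = pi*r^4*dP / (8*mu*L)
r = 0.0039 m, L = 0.28 m
dP = 28 mmHg = 3733.016 Pa
Q = 3.0280e-04 m^3/s


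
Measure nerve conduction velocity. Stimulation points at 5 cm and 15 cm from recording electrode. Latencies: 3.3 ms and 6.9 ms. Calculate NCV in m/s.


Distance = (15 - 5) / 100 = 0.1 m
dt = (6.9 - 3.3) / 1000 = 0.0036 s
NCV = dist / dt = 27.78 m/s


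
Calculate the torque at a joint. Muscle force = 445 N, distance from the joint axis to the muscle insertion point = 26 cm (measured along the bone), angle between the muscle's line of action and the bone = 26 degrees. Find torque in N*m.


Torque = F * d * sin(theta)   (moment arm = d*sin(theta))
d = 26 cm = 0.26 m
Torque = 445 * 0.26 * sin(26)
Torque = 50.72 N*m


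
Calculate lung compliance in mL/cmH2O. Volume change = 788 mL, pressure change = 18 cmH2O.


C = dV / dP
C = 788 / 18
C = 43.78 mL/cmH2O


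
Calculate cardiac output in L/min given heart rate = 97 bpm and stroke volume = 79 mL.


CO = HR * SV
CO = 97 * 79 / 1000
CO = 7.663 L/min


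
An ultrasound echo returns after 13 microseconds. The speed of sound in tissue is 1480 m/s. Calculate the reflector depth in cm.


depth = c * t / 2
t = 13 us = 1.3000e-05 s
depth = 1480 * 1.3000e-05 / 2
depth = 0.00962 m = 0.962 cm


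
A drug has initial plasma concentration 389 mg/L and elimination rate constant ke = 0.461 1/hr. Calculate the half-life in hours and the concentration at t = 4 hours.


t_half = ln(2) / ke = 0.693147 / 0.461 = 1.504 hr
C(t) = C0 * exp(-ke*t) = 389 * exp(-0.461*4)
C(4) = 61.53 mg/L


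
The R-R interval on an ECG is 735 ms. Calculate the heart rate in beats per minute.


HR = 60 / RR_interval(s)
RR = 735 ms = 0.735 s
HR = 60 / 0.735 = 81.63 bpm


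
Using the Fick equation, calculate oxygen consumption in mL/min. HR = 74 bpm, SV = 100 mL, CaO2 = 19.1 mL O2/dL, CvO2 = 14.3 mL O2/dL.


CO = HR*SV = 74*100/1000 = 7.4 L/min
a-v O2 diff = 19.1 - 14.3 = 4.8 mL/dL
VO2 = CO * (CaO2-CvO2) * 10 dL/L
VO2 = 7.4 * 4.8 * 10
VO2 = 355.2 mL/min


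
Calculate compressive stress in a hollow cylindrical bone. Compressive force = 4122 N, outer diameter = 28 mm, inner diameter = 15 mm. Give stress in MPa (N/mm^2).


A = pi*(r_o^2 - r_i^2)
r_o = 14 mm, r_i = 7.5 mm
A = 439.038 mm^2
sigma = F/A = 4122 / 439.038
sigma = 9.389 MPa


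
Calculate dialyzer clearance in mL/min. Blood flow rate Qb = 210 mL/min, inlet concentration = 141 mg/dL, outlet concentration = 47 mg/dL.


K = Qb * (Cb_in - Cb_out) / Cb_in
K = 210 * (141 - 47) / 141
K = 140 mL/min


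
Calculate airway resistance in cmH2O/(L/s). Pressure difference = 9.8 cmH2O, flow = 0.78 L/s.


R = dP / flow
R = 9.8 / 0.78
R = 12.56 cmH2O/(L/s)


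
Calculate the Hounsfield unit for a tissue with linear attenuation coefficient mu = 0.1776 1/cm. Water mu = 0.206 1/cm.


HU = ((mu_tissue - mu_water) / mu_water) * 1000
HU = ((0.1776 - 0.206) / 0.206) * 1000
HU = -137.9


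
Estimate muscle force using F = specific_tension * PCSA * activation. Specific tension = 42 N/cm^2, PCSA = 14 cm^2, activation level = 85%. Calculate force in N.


F = sigma * PCSA * activation
F = 42 * 14 * 0.85
F = 499.8 N


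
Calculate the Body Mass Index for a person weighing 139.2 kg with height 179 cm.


BMI = weight / height^2
height = 179 cm = 1.79 m
BMI = 139.2 / 1.79^2
BMI = 43.44 kg/m^2


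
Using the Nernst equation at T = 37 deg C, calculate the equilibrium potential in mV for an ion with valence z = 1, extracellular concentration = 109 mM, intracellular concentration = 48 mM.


E = (RT/(zF)) * ln(C_out/C_in)
T = 37 + 273.15 = 310.15 K
E = (8.314 * 310.15 / (1 * 96485)) * ln(109/48)
E = 21.92 mV


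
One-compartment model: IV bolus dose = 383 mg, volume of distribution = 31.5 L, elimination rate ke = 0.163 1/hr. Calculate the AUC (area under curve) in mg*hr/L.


C0 = Dose/Vd = 383/31.5 = 12.1587 mg/L
AUC = C0/ke = 12.1587/0.163
AUC = 74.59 mg*hr/L


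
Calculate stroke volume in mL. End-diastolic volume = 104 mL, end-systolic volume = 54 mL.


SV = EDV - ESV
SV = 104 - 54
SV = 50 mL


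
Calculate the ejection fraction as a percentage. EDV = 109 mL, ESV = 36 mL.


SV = EDV - ESV = 109 - 36 = 73 mL
EF = SV/EDV * 100 = 73/109 * 100
EF = 66.97%


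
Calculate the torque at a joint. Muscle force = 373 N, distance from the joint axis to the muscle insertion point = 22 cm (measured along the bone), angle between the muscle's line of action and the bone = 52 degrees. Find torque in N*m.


Torque = F * d * sin(theta)   (moment arm = d*sin(theta))
d = 22 cm = 0.22 m
Torque = 373 * 0.22 * sin(52)
Torque = 64.66 N*m


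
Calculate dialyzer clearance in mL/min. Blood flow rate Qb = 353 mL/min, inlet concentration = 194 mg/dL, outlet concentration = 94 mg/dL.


K = Qb * (Cb_in - Cb_out) / Cb_in
K = 353 * (194 - 94) / 194
K = 182 mL/min


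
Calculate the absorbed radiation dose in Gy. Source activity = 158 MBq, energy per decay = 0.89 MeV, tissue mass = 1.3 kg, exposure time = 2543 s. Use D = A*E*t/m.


A = 158 MBq = 1.5800e+08 Bq
E = 0.89 MeV = 1.42578e-13 J
D = A*E*t/m = 1.5800e+08*1.42578e-13*2543/1.3
D = 0.04407 Gy


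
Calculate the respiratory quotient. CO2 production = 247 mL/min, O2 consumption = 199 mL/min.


RQ = VCO2 / VO2
RQ = 247 / 199
RQ = 1.241


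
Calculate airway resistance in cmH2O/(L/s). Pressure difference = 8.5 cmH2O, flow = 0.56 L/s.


R = dP / flow
R = 8.5 / 0.56
R = 15.18 cmH2O/(L/s)


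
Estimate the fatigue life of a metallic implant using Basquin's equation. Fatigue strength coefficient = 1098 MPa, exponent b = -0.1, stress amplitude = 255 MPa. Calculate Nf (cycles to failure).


sigma_a = sigma_f' * (2Nf)^b
2Nf = (sigma_a/sigma_f')^(1/b)
2Nf = (255/1098)^(1/-0.1)
2Nf = 2190895.2
Nf = 1.0954e+06


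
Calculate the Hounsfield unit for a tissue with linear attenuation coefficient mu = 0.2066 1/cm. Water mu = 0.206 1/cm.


HU = ((mu_tissue - mu_water) / mu_water) * 1000
HU = ((0.2066 - 0.206) / 0.206) * 1000
HU = 2.913


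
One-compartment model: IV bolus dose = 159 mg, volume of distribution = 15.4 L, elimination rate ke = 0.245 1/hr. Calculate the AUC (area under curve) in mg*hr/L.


C0 = Dose/Vd = 159/15.4 = 10.3247 mg/L
AUC = C0/ke = 10.3247/0.245
AUC = 42.14 mg*hr/L


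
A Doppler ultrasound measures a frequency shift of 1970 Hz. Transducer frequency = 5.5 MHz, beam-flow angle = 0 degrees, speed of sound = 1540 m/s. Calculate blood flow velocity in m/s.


v = fd * c / (2 * f0 * cos(theta))
v = 1970 * 1540 / (2 * 5.5000e+06 * cos(0))
v = 0.2758 m/s


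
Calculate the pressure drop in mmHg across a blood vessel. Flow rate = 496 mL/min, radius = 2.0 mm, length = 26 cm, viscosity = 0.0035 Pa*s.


dP = 8*mu*L*Q / (pi*r^4)
Q = 496 mL/min = 8.26667e-06 m^3/s
dP = 1197.27 Pa = 1197.27 / 133.322 mmHg = 8.98 mmHg


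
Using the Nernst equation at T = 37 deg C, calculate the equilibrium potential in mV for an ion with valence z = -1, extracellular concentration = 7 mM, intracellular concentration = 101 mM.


E = (RT/(zF)) * ln(C_out/C_in)
T = 37 + 273.15 = 310.15 K
E = (8.314 * 310.15 / (-1 * 96485)) * ln(7/101)
E = 71.34 mV


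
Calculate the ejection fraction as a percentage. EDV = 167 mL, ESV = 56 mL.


SV = EDV - ESV = 167 - 56 = 111 mL
EF = SV/EDV * 100 = 111/167 * 100
EF = 66.47%


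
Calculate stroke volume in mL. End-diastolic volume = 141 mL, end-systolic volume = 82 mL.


SV = EDV - ESV
SV = 141 - 82
SV = 59 mL


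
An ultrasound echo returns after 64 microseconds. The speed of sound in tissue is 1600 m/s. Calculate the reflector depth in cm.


depth = c * t / 2
t = 64 us = 6.4000e-05 s
depth = 1600 * 6.4000e-05 / 2
depth = 0.0512 m = 5.12 cm


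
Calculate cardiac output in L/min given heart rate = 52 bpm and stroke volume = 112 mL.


CO = HR * SV
CO = 52 * 112 / 1000
CO = 5.824 L/min


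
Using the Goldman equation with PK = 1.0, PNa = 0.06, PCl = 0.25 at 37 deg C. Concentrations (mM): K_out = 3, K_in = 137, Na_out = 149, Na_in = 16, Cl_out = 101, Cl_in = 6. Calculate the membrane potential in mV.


Vm = (RT/F)*ln((PK*Ko + PNa*Nao + PCl*Cli)/(PK*Ki + PNa*Nai + PCl*Clo))
Numer = 13.44, Denom = 163.21
Vm = -66.73 mV


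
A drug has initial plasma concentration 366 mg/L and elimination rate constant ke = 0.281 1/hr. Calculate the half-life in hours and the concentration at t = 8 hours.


t_half = ln(2) / ke = 0.693147 / 0.281 = 2.467 hr
C(t) = C0 * exp(-ke*t) = 366 * exp(-0.281*8)
C(8) = 38.65 mg/L


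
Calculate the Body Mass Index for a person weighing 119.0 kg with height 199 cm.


BMI = weight / height^2
height = 199 cm = 1.99 m
BMI = 119.0 / 1.99^2
BMI = 30.05 kg/m^2


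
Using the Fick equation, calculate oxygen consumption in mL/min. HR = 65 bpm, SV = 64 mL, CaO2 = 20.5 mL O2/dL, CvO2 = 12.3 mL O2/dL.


CO = HR*SV = 65*64/1000 = 4.16 L/min
a-v O2 diff = 20.5 - 12.3 = 8.2 mL/dL
VO2 = CO * (CaO2-CvO2) * 10 dL/L
VO2 = 4.16 * 8.2 * 10
VO2 = 341.1 mL/min


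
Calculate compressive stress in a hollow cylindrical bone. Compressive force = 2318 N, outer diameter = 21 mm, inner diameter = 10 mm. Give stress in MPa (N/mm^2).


A = pi*(r_o^2 - r_i^2)
r_o = 10.5 mm, r_i = 5 mm
A = 267.821 mm^2
sigma = F/A = 2318 / 267.821
sigma = 8.655 MPa


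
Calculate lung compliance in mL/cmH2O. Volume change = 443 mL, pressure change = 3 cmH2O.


C = dV / dP
C = 443 / 3
C = 147.7 mL/cmH2O


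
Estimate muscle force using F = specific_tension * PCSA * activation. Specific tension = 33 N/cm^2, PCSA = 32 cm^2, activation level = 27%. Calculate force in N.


F = sigma * PCSA * activation
F = 33 * 32 * 0.27
F = 285.1 N


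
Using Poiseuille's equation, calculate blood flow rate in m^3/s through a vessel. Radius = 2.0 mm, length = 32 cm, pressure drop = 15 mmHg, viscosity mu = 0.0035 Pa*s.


Q = pi*r^4*dP / (8*mu*L)
r = 0.002 m, L = 0.32 m
dP = 15 mmHg = 1999.83 Pa
Q = 1.1219e-05 m^3/s


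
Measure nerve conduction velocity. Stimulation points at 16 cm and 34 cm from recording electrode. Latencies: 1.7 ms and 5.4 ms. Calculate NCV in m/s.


Distance = (34 - 16) / 100 = 0.18 m
dt = (5.4 - 1.7) / 1000 = 0.0037 s
NCV = dist / dt = 48.65 m/s


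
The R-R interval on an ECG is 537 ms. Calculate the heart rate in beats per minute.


HR = 60 / RR_interval(s)
RR = 537 ms = 0.537 s
HR = 60 / 0.537 = 111.7 bpm


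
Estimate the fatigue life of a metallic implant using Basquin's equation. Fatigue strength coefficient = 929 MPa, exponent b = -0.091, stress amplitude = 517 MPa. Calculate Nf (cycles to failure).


sigma_a = sigma_f' * (2Nf)^b
2Nf = (sigma_a/sigma_f')^(1/b)
2Nf = (517/929)^(1/-0.091)
2Nf = 626.58486
Nf = 313.3


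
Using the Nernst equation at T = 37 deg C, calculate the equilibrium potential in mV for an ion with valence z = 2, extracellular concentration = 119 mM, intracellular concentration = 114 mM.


E = (RT/(zF)) * ln(C_out/C_in)
T = 37 + 273.15 = 310.15 K
E = (8.314 * 310.15 / (2 * 96485)) * ln(119/114)
E = 0.5736 mV


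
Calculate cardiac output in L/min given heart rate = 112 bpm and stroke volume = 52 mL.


CO = HR * SV
CO = 112 * 52 / 1000
CO = 5.824 L/min


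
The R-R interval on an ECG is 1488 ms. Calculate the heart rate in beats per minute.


HR = 60 / RR_interval(s)
RR = 1488 ms = 1.488 s
HR = 60 / 1.488 = 40.32 bpm


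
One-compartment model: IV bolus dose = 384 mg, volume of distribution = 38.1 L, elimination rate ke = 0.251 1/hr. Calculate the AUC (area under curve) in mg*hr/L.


C0 = Dose/Vd = 384/38.1 = 10.0787 mg/L
AUC = C0/ke = 10.0787/0.251
AUC = 40.15 mg*hr/L


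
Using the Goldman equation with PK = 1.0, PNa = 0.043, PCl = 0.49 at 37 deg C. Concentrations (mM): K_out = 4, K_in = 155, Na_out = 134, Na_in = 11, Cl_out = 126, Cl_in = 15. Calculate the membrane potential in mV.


Vm = (RT/F)*ln((PK*Ko + PNa*Nao + PCl*Cli)/(PK*Ki + PNa*Nai + PCl*Clo))
Numer = 17.112, Denom = 217.213
Vm = -67.91 mV


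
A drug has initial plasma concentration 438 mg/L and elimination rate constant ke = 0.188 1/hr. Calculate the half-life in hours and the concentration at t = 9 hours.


t_half = ln(2) / ke = 0.693147 / 0.188 = 3.687 hr
C(t) = C0 * exp(-ke*t) = 438 * exp(-0.188*9)
C(9) = 80.66 mg/L


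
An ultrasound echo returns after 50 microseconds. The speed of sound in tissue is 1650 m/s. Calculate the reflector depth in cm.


depth = c * t / 2
t = 50 us = 5.0000e-05 s
depth = 1650 * 5.0000e-05 / 2
depth = 0.04125 m = 4.125 cm


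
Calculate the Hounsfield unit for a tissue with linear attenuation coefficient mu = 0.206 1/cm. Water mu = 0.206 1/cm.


HU = ((mu_tissue - mu_water) / mu_water) * 1000
HU = ((0.206 - 0.206) / 0.206) * 1000
HU = 0


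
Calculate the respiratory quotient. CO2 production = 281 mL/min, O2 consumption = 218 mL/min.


RQ = VCO2 / VO2
RQ = 281 / 218
RQ = 1.289


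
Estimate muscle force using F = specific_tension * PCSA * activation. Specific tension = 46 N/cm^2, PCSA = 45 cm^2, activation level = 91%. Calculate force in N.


F = sigma * PCSA * activation
F = 46 * 45 * 0.91
F = 1884 N


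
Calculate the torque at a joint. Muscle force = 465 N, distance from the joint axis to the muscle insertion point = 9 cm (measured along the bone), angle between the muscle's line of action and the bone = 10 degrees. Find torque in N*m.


Torque = F * d * sin(theta)   (moment arm = d*sin(theta))
d = 9 cm = 0.09 m
Torque = 465 * 0.09 * sin(10)
Torque = 7.267 N*m


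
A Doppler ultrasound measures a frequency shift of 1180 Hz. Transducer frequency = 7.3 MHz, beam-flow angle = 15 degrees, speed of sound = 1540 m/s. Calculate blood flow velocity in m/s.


v = fd * c / (2 * f0 * cos(theta))
v = 1180 * 1540 / (2 * 7.3000e+06 * cos(15))
v = 0.1289 m/s


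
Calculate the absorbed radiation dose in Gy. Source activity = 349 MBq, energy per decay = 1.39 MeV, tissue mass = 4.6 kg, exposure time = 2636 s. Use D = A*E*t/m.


A = 349 MBq = 3.4900e+08 Bq
E = 1.39 MeV = 2.22678e-13 J
D = A*E*t/m = 3.4900e+08*2.22678e-13*2636/4.6
D = 0.04453 Gy


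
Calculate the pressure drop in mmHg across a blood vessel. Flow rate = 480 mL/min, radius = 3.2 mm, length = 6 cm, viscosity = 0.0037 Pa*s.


dP = 8*mu*L*Q / (pi*r^4)
Q = 480 mL/min = 8e-06 m^3/s
dP = 43.1304 Pa = 43.1304 / 133.322 mmHg = 0.3235 mmHg


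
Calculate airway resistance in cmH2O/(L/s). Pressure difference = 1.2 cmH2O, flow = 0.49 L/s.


R = dP / flow
R = 1.2 / 0.49
R = 2.449 cmH2O/(L/s)


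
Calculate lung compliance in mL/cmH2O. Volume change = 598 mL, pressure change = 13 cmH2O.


C = dV / dP
C = 598 / 13
C = 46 mL/cmH2O


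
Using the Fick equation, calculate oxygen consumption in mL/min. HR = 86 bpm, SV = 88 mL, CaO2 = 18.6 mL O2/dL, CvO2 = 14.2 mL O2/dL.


CO = HR*SV = 86*88/1000 = 7.568 L/min
a-v O2 diff = 18.6 - 14.2 = 4.4 mL/dL
VO2 = CO * (CaO2-CvO2) * 10 dL/L
VO2 = 7.568 * 4.4 * 10
VO2 = 333 mL/min


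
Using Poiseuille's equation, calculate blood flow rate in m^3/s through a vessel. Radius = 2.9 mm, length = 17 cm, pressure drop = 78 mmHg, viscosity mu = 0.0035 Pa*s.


Q = pi*r^4*dP / (8*mu*L)
r = 0.0029 m, L = 0.17 m
dP = 78 mmHg = 10399.116 Pa
Q = 4.8544e-04 m^3/s


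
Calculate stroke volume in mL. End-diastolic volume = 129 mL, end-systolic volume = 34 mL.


SV = EDV - ESV
SV = 129 - 34
SV = 95 mL


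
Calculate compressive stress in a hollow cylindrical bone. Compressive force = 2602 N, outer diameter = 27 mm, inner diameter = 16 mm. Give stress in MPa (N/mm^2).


A = pi*(r_o^2 - r_i^2)
r_o = 13.5 mm, r_i = 8 mm
A = 371.493 mm^2
sigma = F/A = 2602 / 371.493
sigma = 7.004 MPa


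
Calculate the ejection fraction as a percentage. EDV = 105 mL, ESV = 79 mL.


SV = EDV - ESV = 105 - 79 = 26 mL
EF = SV/EDV * 100 = 26/105 * 100
EF = 24.76%


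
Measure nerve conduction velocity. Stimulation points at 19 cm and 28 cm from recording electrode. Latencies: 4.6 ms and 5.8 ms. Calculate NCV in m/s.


Distance = (28 - 19) / 100 = 0.09 m
dt = (5.8 - 4.6) / 1000 = 0.0012 s
NCV = dist / dt = 75 m/s


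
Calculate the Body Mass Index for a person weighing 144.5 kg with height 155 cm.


BMI = weight / height^2
height = 155 cm = 1.55 m
BMI = 144.5 / 1.55^2
BMI = 60.15 kg/m^2


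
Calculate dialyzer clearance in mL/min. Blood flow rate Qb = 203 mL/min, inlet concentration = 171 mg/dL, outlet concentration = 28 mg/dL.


K = Qb * (Cb_in - Cb_out) / Cb_in
K = 203 * (171 - 28) / 171
K = 169.8 mL/min


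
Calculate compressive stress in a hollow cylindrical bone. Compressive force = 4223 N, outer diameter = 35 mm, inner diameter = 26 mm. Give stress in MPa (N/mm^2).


A = pi*(r_o^2 - r_i^2)
r_o = 17.5 mm, r_i = 13 mm
A = 431.184 mm^2
sigma = F/A = 4223 / 431.184
sigma = 9.794 MPa


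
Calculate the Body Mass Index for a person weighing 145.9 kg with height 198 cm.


BMI = weight / height^2
height = 198 cm = 1.98 m
BMI = 145.9 / 1.98^2
BMI = 37.22 kg/m^2


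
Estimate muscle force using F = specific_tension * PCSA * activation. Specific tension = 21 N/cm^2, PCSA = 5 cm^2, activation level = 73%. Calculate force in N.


F = sigma * PCSA * activation
F = 21 * 5 * 0.73
F = 76.65 N


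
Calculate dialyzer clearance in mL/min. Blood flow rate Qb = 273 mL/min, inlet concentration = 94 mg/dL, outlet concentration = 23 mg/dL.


K = Qb * (Cb_in - Cb_out) / Cb_in
K = 273 * (94 - 23) / 94
K = 206.2 mL/min


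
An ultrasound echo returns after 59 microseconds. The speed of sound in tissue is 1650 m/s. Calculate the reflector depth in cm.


depth = c * t / 2
t = 59 us = 5.9000e-05 s
depth = 1650 * 5.9000e-05 / 2
depth = 0.048675 m = 4.8675 cm


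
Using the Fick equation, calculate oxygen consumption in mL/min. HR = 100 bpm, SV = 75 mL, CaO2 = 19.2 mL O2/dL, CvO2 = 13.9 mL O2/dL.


CO = HR*SV = 100*75/1000 = 7.5 L/min
a-v O2 diff = 19.2 - 13.9 = 5.3 mL/dL
VO2 = CO * (CaO2-CvO2) * 10 dL/L
VO2 = 7.5 * 5.3 * 10
VO2 = 397.5 mL/min


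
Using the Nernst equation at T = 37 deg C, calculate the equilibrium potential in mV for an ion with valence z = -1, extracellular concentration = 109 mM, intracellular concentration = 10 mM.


E = (RT/(zF)) * ln(C_out/C_in)
T = 37 + 273.15 = 310.15 K
E = (8.314 * 310.15 / (-1 * 96485)) * ln(109/10)
E = -63.84 mV


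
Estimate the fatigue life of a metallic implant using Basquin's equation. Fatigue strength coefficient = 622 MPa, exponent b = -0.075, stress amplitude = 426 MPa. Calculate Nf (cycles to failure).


sigma_a = sigma_f' * (2Nf)^b
2Nf = (sigma_a/sigma_f')^(1/b)
2Nf = (426/622)^(1/-0.075)
2Nf = 155.5048
Nf = 77.75
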